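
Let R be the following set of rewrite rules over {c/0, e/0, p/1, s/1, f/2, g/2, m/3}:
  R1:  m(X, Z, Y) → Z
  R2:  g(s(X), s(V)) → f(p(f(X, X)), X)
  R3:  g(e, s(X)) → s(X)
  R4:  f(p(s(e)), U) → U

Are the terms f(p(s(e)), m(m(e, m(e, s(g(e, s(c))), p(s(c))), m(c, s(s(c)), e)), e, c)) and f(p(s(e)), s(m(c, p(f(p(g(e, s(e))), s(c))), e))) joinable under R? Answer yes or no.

Reduce t₁ = f(p(s(e)), m(m(e, m(e, s(g(e, s(c))), p(s(c))), m(c, s(s(c)), e)), e, c)):
1. f(p(s(e)), m(m(e, m(e, s(g(e, s(c))), p(s(c))), m(c, s(s(c)), e)), e, c))  →  m(m(e, m(e, s(g(e, s(c))), p(s(c))), m(c, s(s(c)), e)), e, c)   [R4 at ε]
2. m(m(e, m(e, s(g(e, s(c))), p(s(c))), m(c, s(s(c)), e)), e, c)  →  e   [R1 at ε]

Reduce t₂ = f(p(s(e)), s(m(c, p(f(p(g(e, s(e))), s(c))), e))):
1. f(p(s(e)), s(m(c, p(f(p(g(e, s(e))), s(c))), e)))  →  s(m(c, p(f(p(g(e, s(e))), s(c))), e))   [R4 at ε]
2. s(m(c, p(f(p(g(e, s(e))), s(c))), e))  →  s(p(f(p(g(e, s(e))), s(c))))   [R1 at 1]
3. s(p(f(p(g(e, s(e))), s(c))))  →  s(p(f(p(s(e)), s(c))))   [R3 at 1.1.1.1]
4. s(p(f(p(s(e)), s(c))))  →  s(p(s(c)))   [R4 at 1.1]

no — NF(t₁) = e, NF(t₂) = s(p(s(c)))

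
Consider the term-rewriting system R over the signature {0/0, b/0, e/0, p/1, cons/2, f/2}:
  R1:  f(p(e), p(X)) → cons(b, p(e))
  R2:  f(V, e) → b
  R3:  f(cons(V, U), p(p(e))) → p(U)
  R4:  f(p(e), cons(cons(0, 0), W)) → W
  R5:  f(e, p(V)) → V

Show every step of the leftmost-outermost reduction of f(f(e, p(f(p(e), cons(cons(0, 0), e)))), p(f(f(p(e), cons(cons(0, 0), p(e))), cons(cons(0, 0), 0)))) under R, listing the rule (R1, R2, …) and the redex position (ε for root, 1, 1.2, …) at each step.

0

1. f(f(e, p(f(p(e), cons(cons(0, 0), e)))), p(f(f(p(e), cons(cons(0, 0), p(e))), cons(cons(0, 0), 0))))  →  f(f(p(e), cons(cons(0, 0), e)), p(f(f(p(e), cons(cons(0, 0), p(e))), cons(cons(0, 0), 0))))   [R5 at 1]
2. f(f(p(e), cons(cons(0, 0), e)), p(f(f(p(e), cons(cons(0, 0), p(e))), cons(cons(0, 0), 0))))  →  f(e, p(f(f(p(e), cons(cons(0, 0), p(e))), cons(cons(0, 0), 0))))   [R4 at 1]
3. f(e, p(f(f(p(e), cons(cons(0, 0), p(e))), cons(cons(0, 0), 0))))  →  f(f(p(e), cons(cons(0, 0), p(e))), cons(cons(0, 0), 0))   [R5 at ε]
4. f(f(p(e), cons(cons(0, 0), p(e))), cons(cons(0, 0), 0))  →  f(p(e), cons(cons(0, 0), 0))   [R4 at 1]
5. f(p(e), cons(cons(0, 0), 0))  →  0   [R4 at ε]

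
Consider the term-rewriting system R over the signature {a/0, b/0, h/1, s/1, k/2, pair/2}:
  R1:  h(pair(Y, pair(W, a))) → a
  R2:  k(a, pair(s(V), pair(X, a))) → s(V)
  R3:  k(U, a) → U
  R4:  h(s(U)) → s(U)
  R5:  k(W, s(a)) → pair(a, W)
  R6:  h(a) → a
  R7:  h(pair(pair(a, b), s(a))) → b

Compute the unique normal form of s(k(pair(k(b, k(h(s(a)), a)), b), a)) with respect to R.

1. s(k(pair(k(b, k(h(s(a)), a)), b), a))  →  s(pair(k(b, k(h(s(a)), a)), b))   [R3 at 1]
2. s(pair(k(b, k(h(s(a)), a)), b))  →  s(pair(k(b, h(s(a))), b))   [R3 at 1.1.2]
3. s(pair(k(b, h(s(a))), b))  →  s(pair(k(b, s(a)), b))   [R4 at 1.1.2]
4. s(pair(k(b, s(a)), b))  →  s(pair(pair(a, b), b))   [R5 at 1.1]

s(pair(pair(a, b), b))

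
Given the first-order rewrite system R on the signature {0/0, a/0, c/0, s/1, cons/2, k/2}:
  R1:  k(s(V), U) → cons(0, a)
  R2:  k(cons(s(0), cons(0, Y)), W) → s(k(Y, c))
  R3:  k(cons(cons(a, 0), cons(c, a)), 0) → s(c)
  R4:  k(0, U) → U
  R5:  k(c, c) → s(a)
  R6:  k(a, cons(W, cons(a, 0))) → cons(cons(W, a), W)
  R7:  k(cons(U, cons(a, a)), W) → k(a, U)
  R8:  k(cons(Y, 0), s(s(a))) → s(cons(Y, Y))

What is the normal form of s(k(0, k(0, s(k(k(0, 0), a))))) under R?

1. s(k(0, k(0, s(k(k(0, 0), a)))))  →  s(k(0, s(k(k(0, 0), a))))   [R4 at 1]
2. s(k(0, s(k(k(0, 0), a))))  →  s(s(k(k(0, 0), a)))   [R4 at 1]
3. s(s(k(k(0, 0), a)))  →  s(s(k(0, a)))   [R4 at 1.1.1]
4. s(s(k(0, a)))  →  s(s(a))   [R4 at 1.1]

s(s(a))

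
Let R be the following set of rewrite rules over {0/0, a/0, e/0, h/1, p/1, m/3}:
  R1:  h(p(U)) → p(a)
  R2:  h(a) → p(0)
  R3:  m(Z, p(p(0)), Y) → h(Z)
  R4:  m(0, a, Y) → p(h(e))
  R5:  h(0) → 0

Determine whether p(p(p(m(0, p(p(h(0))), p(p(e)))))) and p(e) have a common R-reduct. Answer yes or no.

Reduce t₁ = p(p(p(m(0, p(p(h(0))), p(p(e)))))):
1. p(p(p(m(0, p(p(h(0))), p(p(e))))))  →  p(p(p(m(0, p(p(0)), p(p(e))))))   [R5 at 1.1.1.2.1.1]
2. p(p(p(m(0, p(p(0)), p(p(e))))))  →  p(p(p(h(0))))   [R3 at 1.1.1]
3. p(p(p(h(0))))  →  p(p(p(0)))   [R5 at 1.1.1]

Reduce t₂ = p(e):

no — NF(t₁) = p(p(p(0))), NF(t₂) = p(e)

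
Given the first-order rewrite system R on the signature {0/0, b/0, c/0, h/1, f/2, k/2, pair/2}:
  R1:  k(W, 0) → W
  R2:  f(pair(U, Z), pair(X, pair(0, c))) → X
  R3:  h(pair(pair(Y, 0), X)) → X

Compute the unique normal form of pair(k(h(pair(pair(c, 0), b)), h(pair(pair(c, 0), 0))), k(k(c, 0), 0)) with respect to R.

1. pair(k(h(pair(pair(c, 0), b)), h(pair(pair(c, 0), 0))), k(k(c, 0), 0))  →  pair(k(b, h(pair(pair(c, 0), 0))), k(k(c, 0), 0))   [R3 at 1.1]
2. pair(k(b, h(pair(pair(c, 0), 0))), k(k(c, 0), 0))  →  pair(k(b, 0), k(k(c, 0), 0))   [R3 at 1.2]
3. pair(k(b, 0), k(k(c, 0), 0))  →  pair(b, k(k(c, 0), 0))   [R1 at 1]
4. pair(b, k(k(c, 0), 0))  →  pair(b, k(c, 0))   [R1 at 2]
5. pair(b, k(c, 0))  →  pair(b, c)   [R1 at 2]

pair(b, c)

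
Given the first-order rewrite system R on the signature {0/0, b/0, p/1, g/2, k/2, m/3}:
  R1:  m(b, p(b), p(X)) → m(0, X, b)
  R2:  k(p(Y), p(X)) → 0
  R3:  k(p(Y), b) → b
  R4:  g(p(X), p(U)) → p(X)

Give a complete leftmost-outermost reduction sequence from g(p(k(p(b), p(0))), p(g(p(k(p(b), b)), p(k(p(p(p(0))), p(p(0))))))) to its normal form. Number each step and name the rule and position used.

1. g(p(k(p(b), p(0))), p(g(p(k(p(b), b)), p(k(p(p(p(0))), p(p(0)))))))  →  p(k(p(b), p(0)))   [R4 at ε]
2. p(k(p(b), p(0)))  →  p(0)   [R2 at 1]

p(0)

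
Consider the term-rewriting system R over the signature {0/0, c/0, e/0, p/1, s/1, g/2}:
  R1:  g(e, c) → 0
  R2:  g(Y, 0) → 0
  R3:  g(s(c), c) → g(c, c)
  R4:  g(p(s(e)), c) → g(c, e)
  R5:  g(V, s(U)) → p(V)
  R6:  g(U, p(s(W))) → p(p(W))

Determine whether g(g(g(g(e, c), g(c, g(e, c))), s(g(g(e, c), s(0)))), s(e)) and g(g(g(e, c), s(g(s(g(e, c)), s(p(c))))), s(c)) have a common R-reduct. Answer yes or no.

Reduce t₁ = g(g(g(g(e, c), g(c, g(e, c))), s(g(g(e, c), s(0)))), s(e)):
1. g(g(g(g(e, c), g(c, g(e, c))), s(g(g(e, c), s(0)))), s(e))  →  p(g(g(g(e, c), g(c, g(e, c))), s(g(g(e, c), s(0)))))   [R5 at ε]
2. p(g(g(g(e, c), g(c, g(e, c))), s(g(g(e, c), s(0)))))  →  p(p(g(g(e, c), g(c, g(e, c)))))   [R5 at 1]
3. p(p(g(g(e, c), g(c, g(e, c)))))  →  p(p(g(0, g(c, g(e, c)))))   [R1 at 1.1.1]
4. p(p(g(0, g(c, g(e, c)))))  →  p(p(g(0, g(c, 0))))   [R1 at 1.1.2.2]
5. p(p(g(0, g(c, 0))))  →  p(p(g(0, 0)))   [R2 at 1.1.2]
6. p(p(g(0, 0)))  →  p(p(0))   [R2 at 1.1]

Reduce t₂ = g(g(g(e, c), s(g(s(g(e, c)), s(p(c))))), s(c)):
1. g(g(g(e, c), s(g(s(g(e, c)), s(p(c))))), s(c))  →  p(g(g(e, c), s(g(s(g(e, c)), s(p(c))))))   [R5 at ε]
2. p(g(g(e, c), s(g(s(g(e, c)), s(p(c))))))  →  p(p(g(e, c)))   [R5 at 1]
3. p(p(g(e, c)))  →  p(p(0))   [R1 at 1.1]

yes — NF(t₁) = p(p(0)), NF(t₂) = p(p(0))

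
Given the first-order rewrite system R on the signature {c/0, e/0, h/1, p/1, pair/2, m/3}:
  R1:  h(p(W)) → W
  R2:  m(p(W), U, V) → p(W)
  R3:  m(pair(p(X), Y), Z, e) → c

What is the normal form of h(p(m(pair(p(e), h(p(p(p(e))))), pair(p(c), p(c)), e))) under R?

1. h(p(m(pair(p(e), h(p(p(p(e))))), pair(p(c), p(c)), e)))  →  m(pair(p(e), h(p(p(p(e))))), pair(p(c), p(c)), e)   [R1 at ε]
2. m(pair(p(e), h(p(p(p(e))))), pair(p(c), p(c)), e)  →  c   [R3 at ε]

c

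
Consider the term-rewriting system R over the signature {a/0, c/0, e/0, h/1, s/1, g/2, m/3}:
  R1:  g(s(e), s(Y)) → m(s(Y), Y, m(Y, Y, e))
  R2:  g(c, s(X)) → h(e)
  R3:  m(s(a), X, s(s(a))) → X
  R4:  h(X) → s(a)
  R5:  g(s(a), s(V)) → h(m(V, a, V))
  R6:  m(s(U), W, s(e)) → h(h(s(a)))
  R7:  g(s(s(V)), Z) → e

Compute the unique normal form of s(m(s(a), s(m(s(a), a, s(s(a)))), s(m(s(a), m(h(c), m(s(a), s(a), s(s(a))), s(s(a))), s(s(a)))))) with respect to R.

1. s(m(s(a), s(m(s(a), a, s(s(a)))), s(m(s(a), m(h(c), m(s(a), s(a), s(s(a))), s(s(a))), s(s(a))))))  →  s(m(s(a), s(a), s(m(s(a), m(h(c), m(s(a), s(a), s(s(a))), s(s(a))), s(s(a))))))   [R3 at 1.2.1]
2. s(m(s(a), s(a), s(m(s(a), m(h(c), m(s(a), s(a), s(s(a))), s(s(a))), s(s(a))))))  →  s(m(s(a), s(a), s(m(h(c), m(s(a), s(a), s(s(a))), s(s(a))))))   [R3 at 1.3.1]
3. s(m(s(a), s(a), s(m(h(c), m(s(a), s(a), s(s(a))), s(s(a))))))  →  s(m(s(a), s(a), s(m(s(a), m(s(a), s(a), s(s(a))), s(s(a))))))   [R4 at 1.3.1.1]
4. s(m(s(a), s(a), s(m(s(a), m(s(a), s(a), s(s(a))), s(s(a))))))  →  s(m(s(a), s(a), s(m(s(a), s(a), s(s(a))))))   [R3 at 1.3.1]
5. s(m(s(a), s(a), s(m(s(a), s(a), s(s(a))))))  →  s(m(s(a), s(a), s(s(a))))   [R3 at 1.3.1]
6. s(m(s(a), s(a), s(s(a))))  →  s(s(a))   [R3 at 1]

s(s(a))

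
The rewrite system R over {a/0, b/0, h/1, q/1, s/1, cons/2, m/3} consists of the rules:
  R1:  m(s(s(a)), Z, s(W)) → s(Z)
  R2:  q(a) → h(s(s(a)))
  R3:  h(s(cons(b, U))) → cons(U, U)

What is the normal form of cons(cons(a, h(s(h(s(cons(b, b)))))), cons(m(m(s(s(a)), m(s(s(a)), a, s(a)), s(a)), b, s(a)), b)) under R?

cons(cons(a, cons(b, b)), cons(s(b), b))

1. cons(cons(a, h(s(h(s(cons(b, b)))))), cons(m(m(s(s(a)), m(s(s(a)), a, s(a)), s(a)), b, s(a)), b))  →  cons(cons(a, h(s(cons(b, b)))), cons(m(m(s(s(a)), m(s(s(a)), a, s(a)), s(a)), b, s(a)), b))   [R3 at 1.2.1.1]
2. cons(cons(a, h(s(cons(b, b)))), cons(m(m(s(s(a)), m(s(s(a)), a, s(a)), s(a)), b, s(a)), b))  →  cons(cons(a, cons(b, b)), cons(m(m(s(s(a)), m(s(s(a)), a, s(a)), s(a)), b, s(a)), b))   [R3 at 1.2]
3. cons(cons(a, cons(b, b)), cons(m(m(s(s(a)), m(s(s(a)), a, s(a)), s(a)), b, s(a)), b))  →  cons(cons(a, cons(b, b)), cons(m(s(m(s(s(a)), a, s(a))), b, s(a)), b))   [R1 at 2.1.1]
4. cons(cons(a, cons(b, b)), cons(m(s(m(s(s(a)), a, s(a))), b, s(a)), b))  →  cons(cons(a, cons(b, b)), cons(m(s(s(a)), b, s(a)), b))   [R1 at 2.1.1.1]
5. cons(cons(a, cons(b, b)), cons(m(s(s(a)), b, s(a)), b))  →  cons(cons(a, cons(b, b)), cons(s(b), b))   [R1 at 2.1]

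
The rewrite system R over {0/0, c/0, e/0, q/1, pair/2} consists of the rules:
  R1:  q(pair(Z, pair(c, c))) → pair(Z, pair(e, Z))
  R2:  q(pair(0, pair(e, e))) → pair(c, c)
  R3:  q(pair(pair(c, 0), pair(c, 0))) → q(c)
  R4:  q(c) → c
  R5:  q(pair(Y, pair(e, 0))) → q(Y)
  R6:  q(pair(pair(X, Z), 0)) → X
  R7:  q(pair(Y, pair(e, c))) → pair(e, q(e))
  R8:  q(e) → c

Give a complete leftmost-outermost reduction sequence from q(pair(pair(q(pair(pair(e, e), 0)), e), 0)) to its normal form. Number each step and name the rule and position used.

e

1. q(pair(pair(q(pair(pair(e, e), 0)), e), 0))  →  q(pair(pair(e, e), 0))   [R6 at ε]
2. q(pair(pair(e, e), 0))  →  e   [R6 at ε]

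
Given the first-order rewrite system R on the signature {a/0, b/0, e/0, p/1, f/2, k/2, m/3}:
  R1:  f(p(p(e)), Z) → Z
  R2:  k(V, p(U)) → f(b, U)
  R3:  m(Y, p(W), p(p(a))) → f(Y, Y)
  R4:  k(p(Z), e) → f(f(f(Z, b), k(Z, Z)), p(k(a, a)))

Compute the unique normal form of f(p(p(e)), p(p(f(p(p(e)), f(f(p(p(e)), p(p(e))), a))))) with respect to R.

1. f(p(p(e)), p(p(f(p(p(e)), f(f(p(p(e)), p(p(e))), a)))))  →  p(p(f(p(p(e)), f(f(p(p(e)), p(p(e))), a))))   [R1 at ε]
2. p(p(f(p(p(e)), f(f(p(p(e)), p(p(e))), a))))  →  p(p(f(f(p(p(e)), p(p(e))), a)))   [R1 at 1.1]
3. p(p(f(f(p(p(e)), p(p(e))), a)))  →  p(p(f(p(p(e)), a)))   [R1 at 1.1.1]
4. p(p(f(p(p(e)), a)))  →  p(p(a))   [R1 at 1.1]

p(p(a))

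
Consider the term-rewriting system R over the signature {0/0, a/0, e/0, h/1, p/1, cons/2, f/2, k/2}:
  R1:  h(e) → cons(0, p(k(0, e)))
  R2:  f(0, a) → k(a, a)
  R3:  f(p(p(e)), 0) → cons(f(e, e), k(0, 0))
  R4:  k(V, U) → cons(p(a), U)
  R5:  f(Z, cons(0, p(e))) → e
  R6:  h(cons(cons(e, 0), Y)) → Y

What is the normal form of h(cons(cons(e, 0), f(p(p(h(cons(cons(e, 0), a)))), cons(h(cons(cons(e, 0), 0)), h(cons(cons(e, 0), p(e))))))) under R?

e

1. h(cons(cons(e, 0), f(p(p(h(cons(cons(e, 0), a)))), cons(h(cons(cons(e, 0), 0)), h(cons(cons(e, 0), p(e)))))))  →  f(p(p(h(cons(cons(e, 0), a)))), cons(h(cons(cons(e, 0), 0)), h(cons(cons(e, 0), p(e)))))   [R6 at ε]
2. f(p(p(h(cons(cons(e, 0), a)))), cons(h(cons(cons(e, 0), 0)), h(cons(cons(e, 0), p(e)))))  →  f(p(p(a)), cons(h(cons(cons(e, 0), 0)), h(cons(cons(e, 0), p(e)))))   [R6 at 1.1.1]
3. f(p(p(a)), cons(h(cons(cons(e, 0), 0)), h(cons(cons(e, 0), p(e)))))  →  f(p(p(a)), cons(0, h(cons(cons(e, 0), p(e)))))   [R6 at 2.1]
4. f(p(p(a)), cons(0, h(cons(cons(e, 0), p(e)))))  →  f(p(p(a)), cons(0, p(e)))   [R6 at 2.2]
5. f(p(p(a)), cons(0, p(e)))  →  e   [R5 at ε]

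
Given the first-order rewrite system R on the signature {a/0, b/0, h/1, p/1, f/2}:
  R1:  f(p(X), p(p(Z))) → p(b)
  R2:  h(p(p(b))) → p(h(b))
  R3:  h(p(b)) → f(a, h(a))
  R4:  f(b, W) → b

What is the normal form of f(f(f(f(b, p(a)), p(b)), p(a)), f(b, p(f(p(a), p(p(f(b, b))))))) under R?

1. f(f(f(f(b, p(a)), p(b)), p(a)), f(b, p(f(p(a), p(p(f(b, b)))))))  →  f(f(f(b, p(b)), p(a)), f(b, p(f(p(a), p(p(f(b, b)))))))   [R4 at 1.1.1]
2. f(f(f(b, p(b)), p(a)), f(b, p(f(p(a), p(p(f(b, b)))))))  →  f(f(b, p(a)), f(b, p(f(p(a), p(p(f(b, b)))))))   [R4 at 1.1]
3. f(f(b, p(a)), f(b, p(f(p(a), p(p(f(b, b)))))))  →  f(b, f(b, p(f(p(a), p(p(f(b, b)))))))   [R4 at 1]
4. f(b, f(b, p(f(p(a), p(p(f(b, b)))))))  →  b   [R4 at ε]

b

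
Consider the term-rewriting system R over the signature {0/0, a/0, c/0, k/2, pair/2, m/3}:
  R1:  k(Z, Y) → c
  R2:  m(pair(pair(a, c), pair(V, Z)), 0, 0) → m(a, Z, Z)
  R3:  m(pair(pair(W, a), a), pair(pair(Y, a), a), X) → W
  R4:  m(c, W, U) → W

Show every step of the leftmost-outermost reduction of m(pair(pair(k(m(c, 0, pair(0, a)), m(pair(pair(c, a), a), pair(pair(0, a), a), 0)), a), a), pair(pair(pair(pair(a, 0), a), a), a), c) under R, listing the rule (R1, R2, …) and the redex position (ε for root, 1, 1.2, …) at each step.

c

1. m(pair(pair(k(m(c, 0, pair(0, a)), m(pair(pair(c, a), a), pair(pair(0, a), a), 0)), a), a), pair(pair(pair(pair(a, 0), a), a), a), c)  →  k(m(c, 0, pair(0, a)), m(pair(pair(c, a), a), pair(pair(0, a), a), 0))   [R3 at ε]
2. k(m(c, 0, pair(0, a)), m(pair(pair(c, a), a), pair(pair(0, a), a), 0))  →  c   [R1 at ε]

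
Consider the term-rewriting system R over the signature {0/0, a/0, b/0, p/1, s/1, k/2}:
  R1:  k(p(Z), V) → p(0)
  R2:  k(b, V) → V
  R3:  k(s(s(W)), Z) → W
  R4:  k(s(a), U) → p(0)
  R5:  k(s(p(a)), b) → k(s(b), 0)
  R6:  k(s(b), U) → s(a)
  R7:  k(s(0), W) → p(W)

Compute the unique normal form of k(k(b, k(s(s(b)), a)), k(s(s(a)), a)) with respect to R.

a

1. k(k(b, k(s(s(b)), a)), k(s(s(a)), a))  →  k(k(s(s(b)), a), k(s(s(a)), a))   [R2 at 1]
2. k(k(s(s(b)), a), k(s(s(a)), a))  →  k(b, k(s(s(a)), a))   [R3 at 1]
3. k(b, k(s(s(a)), a))  →  k(s(s(a)), a)   [R2 at ε]
4. k(s(s(a)), a)  →  a   [R3 at ε]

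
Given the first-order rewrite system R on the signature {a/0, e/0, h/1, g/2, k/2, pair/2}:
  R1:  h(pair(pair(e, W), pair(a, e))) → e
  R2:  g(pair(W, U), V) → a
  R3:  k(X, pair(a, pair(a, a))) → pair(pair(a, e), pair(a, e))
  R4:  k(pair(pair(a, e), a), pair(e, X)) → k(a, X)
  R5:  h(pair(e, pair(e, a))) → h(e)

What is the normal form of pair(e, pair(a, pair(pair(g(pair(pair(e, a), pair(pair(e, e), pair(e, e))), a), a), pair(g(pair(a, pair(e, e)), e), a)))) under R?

pair(e, pair(a, pair(pair(a, a), pair(a, a))))

1. pair(e, pair(a, pair(pair(g(pair(pair(e, a), pair(pair(e, e), pair(e, e))), a), a), pair(g(pair(a, pair(e, e)), e), a))))  →  pair(e, pair(a, pair(pair(a, a), pair(g(pair(a, pair(e, e)), e), a))))   [R2 at 2.2.1.1]
2. pair(e, pair(a, pair(pair(a, a), pair(g(pair(a, pair(e, e)), e), a))))  →  pair(e, pair(a, pair(pair(a, a), pair(a, a))))   [R2 at 2.2.2.1]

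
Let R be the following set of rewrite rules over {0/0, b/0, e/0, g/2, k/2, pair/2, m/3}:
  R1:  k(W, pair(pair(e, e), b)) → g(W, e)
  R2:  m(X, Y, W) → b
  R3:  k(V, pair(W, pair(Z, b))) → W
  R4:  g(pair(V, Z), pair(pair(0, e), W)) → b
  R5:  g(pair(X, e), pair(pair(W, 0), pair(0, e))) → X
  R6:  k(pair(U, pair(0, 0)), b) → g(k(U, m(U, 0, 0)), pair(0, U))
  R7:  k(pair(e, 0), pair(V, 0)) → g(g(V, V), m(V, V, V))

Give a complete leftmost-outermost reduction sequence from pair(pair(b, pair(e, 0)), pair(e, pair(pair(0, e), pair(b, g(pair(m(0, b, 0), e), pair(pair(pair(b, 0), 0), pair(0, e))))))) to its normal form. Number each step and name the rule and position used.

1. pair(pair(b, pair(e, 0)), pair(e, pair(pair(0, e), pair(b, g(pair(m(0, b, 0), e), pair(pair(pair(b, 0), 0), pair(0, e)))))))  →  pair(pair(b, pair(e, 0)), pair(e, pair(pair(0, e), pair(b, m(0, b, 0)))))   [R5 at 2.2.2.2]
2. pair(pair(b, pair(e, 0)), pair(e, pair(pair(0, e), pair(b, m(0, b, 0)))))  →  pair(pair(b, pair(e, 0)), pair(e, pair(pair(0, e), pair(b, b))))   [R2 at 2.2.2.2]

pair(pair(b, pair(e, 0)), pair(e, pair(pair(0, e), pair(b, b))))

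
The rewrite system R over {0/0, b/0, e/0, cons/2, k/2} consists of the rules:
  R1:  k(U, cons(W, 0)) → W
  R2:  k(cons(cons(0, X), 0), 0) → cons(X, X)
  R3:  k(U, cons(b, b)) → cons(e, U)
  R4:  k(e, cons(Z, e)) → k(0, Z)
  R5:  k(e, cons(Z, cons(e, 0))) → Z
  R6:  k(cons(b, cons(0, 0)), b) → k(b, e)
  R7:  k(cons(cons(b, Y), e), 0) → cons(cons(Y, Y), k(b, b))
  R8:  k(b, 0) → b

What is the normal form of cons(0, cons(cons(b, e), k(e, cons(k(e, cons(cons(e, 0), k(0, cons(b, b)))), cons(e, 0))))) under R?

1. cons(0, cons(cons(b, e), k(e, cons(k(e, cons(cons(e, 0), k(0, cons(b, b)))), cons(e, 0)))))  →  cons(0, cons(cons(b, e), k(e, cons(cons(e, 0), k(0, cons(b, b))))))   [R5 at 2.2]
2. cons(0, cons(cons(b, e), k(e, cons(cons(e, 0), k(0, cons(b, b))))))  →  cons(0, cons(cons(b, e), k(e, cons(cons(e, 0), cons(e, 0)))))   [R3 at 2.2.2.2]
3. cons(0, cons(cons(b, e), k(e, cons(cons(e, 0), cons(e, 0)))))  →  cons(0, cons(cons(b, e), cons(e, 0)))   [R5 at 2.2]

cons(0, cons(cons(b, e), cons(e, 0)))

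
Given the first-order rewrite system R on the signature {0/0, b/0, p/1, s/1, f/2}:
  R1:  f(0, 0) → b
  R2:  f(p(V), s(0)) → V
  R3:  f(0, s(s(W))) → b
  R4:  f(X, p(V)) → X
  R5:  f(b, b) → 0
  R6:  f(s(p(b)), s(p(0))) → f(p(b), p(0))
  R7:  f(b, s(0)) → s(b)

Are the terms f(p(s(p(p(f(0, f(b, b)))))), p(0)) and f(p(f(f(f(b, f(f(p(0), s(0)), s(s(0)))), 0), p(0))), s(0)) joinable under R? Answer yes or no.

no — NF(t₁) = p(s(p(p(b)))), NF(t₂) = b

Reduce t₁ = f(p(s(p(p(f(0, f(b, b)))))), p(0)):
1. f(p(s(p(p(f(0, f(b, b)))))), p(0))  →  p(s(p(p(f(0, f(b, b))))))   [R4 at ε]
2. p(s(p(p(f(0, f(b, b))))))  →  p(s(p(p(f(0, 0)))))   [R5 at 1.1.1.1.2]
3. p(s(p(p(f(0, 0)))))  →  p(s(p(p(b))))   [R1 at 1.1.1.1]

Reduce t₂ = f(p(f(f(f(b, f(f(p(0), s(0)), s(s(0)))), 0), p(0))), s(0)):
1. f(p(f(f(f(b, f(f(p(0), s(0)), s(s(0)))), 0), p(0))), s(0))  →  f(f(f(b, f(f(p(0), s(0)), s(s(0)))), 0), p(0))   [R2 at ε]
2. f(f(f(b, f(f(p(0), s(0)), s(s(0)))), 0), p(0))  →  f(f(b, f(f(p(0), s(0)), s(s(0)))), 0)   [R4 at ε]
3. f(f(b, f(f(p(0), s(0)), s(s(0)))), 0)  →  f(f(b, f(0, s(s(0)))), 0)   [R2 at 1.2.1]
4. f(f(b, f(0, s(s(0)))), 0)  →  f(f(b, b), 0)   [R3 at 1.2]
5. f(f(b, b), 0)  →  f(0, 0)   [R5 at 1]
6. f(0, 0)  →  b   [R1 at ε]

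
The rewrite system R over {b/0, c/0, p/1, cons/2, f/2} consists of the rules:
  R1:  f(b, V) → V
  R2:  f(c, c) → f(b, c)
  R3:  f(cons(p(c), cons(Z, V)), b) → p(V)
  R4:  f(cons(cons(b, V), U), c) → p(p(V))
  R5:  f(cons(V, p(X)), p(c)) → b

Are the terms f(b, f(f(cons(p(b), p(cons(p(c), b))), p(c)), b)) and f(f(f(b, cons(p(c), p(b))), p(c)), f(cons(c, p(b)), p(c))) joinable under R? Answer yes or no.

yes — NF(t₁) = b, NF(t₂) = b

Reduce t₁ = f(b, f(f(cons(p(b), p(cons(p(c), b))), p(c)), b)):
1. f(b, f(f(cons(p(b), p(cons(p(c), b))), p(c)), b))  →  f(f(cons(p(b), p(cons(p(c), b))), p(c)), b)   [R1 at ε]
2. f(f(cons(p(b), p(cons(p(c), b))), p(c)), b)  →  f(b, b)   [R5 at 1]
3. f(b, b)  →  b   [R1 at ε]

Reduce t₂ = f(f(f(b, cons(p(c), p(b))), p(c)), f(cons(c, p(b)), p(c))):
1. f(f(f(b, cons(p(c), p(b))), p(c)), f(cons(c, p(b)), p(c)))  →  f(f(cons(p(c), p(b)), p(c)), f(cons(c, p(b)), p(c)))   [R1 at 1.1]
2. f(f(cons(p(c), p(b)), p(c)), f(cons(c, p(b)), p(c)))  →  f(b, f(cons(c, p(b)), p(c)))   [R5 at 1]
3. f(b, f(cons(c, p(b)), p(c)))  →  f(cons(c, p(b)), p(c))   [R1 at ε]
4. f(cons(c, p(b)), p(c))  →  b   [R5 at ε]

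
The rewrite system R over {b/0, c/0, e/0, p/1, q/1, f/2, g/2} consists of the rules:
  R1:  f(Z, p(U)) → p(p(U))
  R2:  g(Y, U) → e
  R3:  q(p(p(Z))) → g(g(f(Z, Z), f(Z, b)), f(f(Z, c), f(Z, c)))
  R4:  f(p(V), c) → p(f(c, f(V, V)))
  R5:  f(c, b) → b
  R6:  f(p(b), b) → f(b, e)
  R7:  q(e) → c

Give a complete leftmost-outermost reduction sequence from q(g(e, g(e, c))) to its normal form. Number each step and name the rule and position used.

1. q(g(e, g(e, c)))  →  q(e)   [R2 at 1]
2. q(e)  →  c   [R7 at ε]

c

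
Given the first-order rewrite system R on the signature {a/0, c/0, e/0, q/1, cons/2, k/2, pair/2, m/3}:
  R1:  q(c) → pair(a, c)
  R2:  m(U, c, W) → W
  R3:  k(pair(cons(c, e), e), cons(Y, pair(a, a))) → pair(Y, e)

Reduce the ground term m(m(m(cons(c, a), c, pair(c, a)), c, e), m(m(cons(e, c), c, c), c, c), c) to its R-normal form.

c

1. m(m(m(cons(c, a), c, pair(c, a)), c, e), m(m(cons(e, c), c, c), c, c), c)  →  m(e, m(m(cons(e, c), c, c), c, c), c)   [R2 at 1]
2. m(e, m(m(cons(e, c), c, c), c, c), c)  →  m(e, c, c)   [R2 at 2]
3. m(e, c, c)  →  c   [R2 at ε]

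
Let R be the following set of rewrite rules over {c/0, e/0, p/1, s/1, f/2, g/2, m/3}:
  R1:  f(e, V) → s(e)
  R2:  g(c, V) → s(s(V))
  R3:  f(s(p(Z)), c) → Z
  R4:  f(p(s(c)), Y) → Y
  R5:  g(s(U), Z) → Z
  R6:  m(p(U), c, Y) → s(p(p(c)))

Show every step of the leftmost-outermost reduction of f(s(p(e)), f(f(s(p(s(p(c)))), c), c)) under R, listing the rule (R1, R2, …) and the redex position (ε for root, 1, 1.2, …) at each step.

e

1. f(s(p(e)), f(f(s(p(s(p(c)))), c), c))  →  f(s(p(e)), f(s(p(c)), c))   [R3 at 2.1]
2. f(s(p(e)), f(s(p(c)), c))  →  f(s(p(e)), c)   [R3 at 2]
3. f(s(p(e)), c)  →  e   [R3 at ε]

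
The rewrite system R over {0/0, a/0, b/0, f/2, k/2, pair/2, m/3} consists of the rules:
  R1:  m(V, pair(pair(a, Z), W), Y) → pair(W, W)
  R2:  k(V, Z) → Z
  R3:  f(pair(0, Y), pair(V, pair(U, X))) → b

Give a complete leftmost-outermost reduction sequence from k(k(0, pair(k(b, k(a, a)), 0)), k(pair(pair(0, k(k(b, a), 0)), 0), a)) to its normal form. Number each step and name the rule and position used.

a

1. k(k(0, pair(k(b, k(a, a)), 0)), k(pair(pair(0, k(k(b, a), 0)), 0), a))  →  k(pair(pair(0, k(k(b, a), 0)), 0), a)   [R2 at ε]
2. k(pair(pair(0, k(k(b, a), 0)), 0), a)  →  a   [R2 at ε]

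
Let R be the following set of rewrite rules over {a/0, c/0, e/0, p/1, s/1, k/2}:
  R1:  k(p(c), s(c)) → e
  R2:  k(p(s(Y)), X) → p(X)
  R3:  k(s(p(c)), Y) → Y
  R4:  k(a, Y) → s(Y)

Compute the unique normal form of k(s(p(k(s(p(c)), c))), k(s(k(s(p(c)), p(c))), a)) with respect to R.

a

1. k(s(p(k(s(p(c)), c))), k(s(k(s(p(c)), p(c))), a))  →  k(s(p(c)), k(s(k(s(p(c)), p(c))), a))   [R3 at 1.1.1]
2. k(s(p(c)), k(s(k(s(p(c)), p(c))), a))  →  k(s(k(s(p(c)), p(c))), a)   [R3 at ε]
3. k(s(k(s(p(c)), p(c))), a)  →  k(s(p(c)), a)   [R3 at 1.1]
4. k(s(p(c)), a)  →  a   [R3 at ε]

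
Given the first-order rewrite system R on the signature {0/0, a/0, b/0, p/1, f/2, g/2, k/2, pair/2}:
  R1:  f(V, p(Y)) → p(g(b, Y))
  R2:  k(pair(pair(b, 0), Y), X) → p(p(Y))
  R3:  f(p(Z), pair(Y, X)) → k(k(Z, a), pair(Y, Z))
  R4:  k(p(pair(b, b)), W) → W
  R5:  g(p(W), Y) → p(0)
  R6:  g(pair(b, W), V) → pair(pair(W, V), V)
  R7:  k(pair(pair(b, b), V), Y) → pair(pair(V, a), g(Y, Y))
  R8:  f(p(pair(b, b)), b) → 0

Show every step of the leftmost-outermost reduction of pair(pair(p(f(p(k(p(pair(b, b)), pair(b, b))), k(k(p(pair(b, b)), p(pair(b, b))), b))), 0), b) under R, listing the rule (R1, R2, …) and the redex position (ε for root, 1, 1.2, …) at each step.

pair(pair(p(0), 0), b)

1. pair(pair(p(f(p(k(p(pair(b, b)), pair(b, b))), k(k(p(pair(b, b)), p(pair(b, b))), b))), 0), b)  →  pair(pair(p(f(p(pair(b, b)), k(k(p(pair(b, b)), p(pair(b, b))), b))), 0), b)   [R4 at 1.1.1.1.1]
2. pair(pair(p(f(p(pair(b, b)), k(k(p(pair(b, b)), p(pair(b, b))), b))), 0), b)  →  pair(pair(p(f(p(pair(b, b)), k(p(pair(b, b)), b))), 0), b)   [R4 at 1.1.1.2.1]
3. pair(pair(p(f(p(pair(b, b)), k(p(pair(b, b)), b))), 0), b)  →  pair(pair(p(f(p(pair(b, b)), b)), 0), b)   [R4 at 1.1.1.2]
4. pair(pair(p(f(p(pair(b, b)), b)), 0), b)  →  pair(pair(p(0), 0), b)   [R8 at 1.1.1]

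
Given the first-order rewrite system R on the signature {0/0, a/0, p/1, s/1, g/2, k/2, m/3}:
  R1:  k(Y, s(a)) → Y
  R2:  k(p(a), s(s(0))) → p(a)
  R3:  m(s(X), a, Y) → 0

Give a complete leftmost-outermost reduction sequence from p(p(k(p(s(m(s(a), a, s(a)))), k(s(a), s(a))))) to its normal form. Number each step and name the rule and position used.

p(p(p(s(0))))

1. p(p(k(p(s(m(s(a), a, s(a)))), k(s(a), s(a)))))  →  p(p(k(p(s(0)), k(s(a), s(a)))))   [R3 at 1.1.1.1.1]
2. p(p(k(p(s(0)), k(s(a), s(a)))))  →  p(p(k(p(s(0)), s(a))))   [R1 at 1.1.2]
3. p(p(k(p(s(0)), s(a))))  →  p(p(p(s(0))))   [R1 at 1.1]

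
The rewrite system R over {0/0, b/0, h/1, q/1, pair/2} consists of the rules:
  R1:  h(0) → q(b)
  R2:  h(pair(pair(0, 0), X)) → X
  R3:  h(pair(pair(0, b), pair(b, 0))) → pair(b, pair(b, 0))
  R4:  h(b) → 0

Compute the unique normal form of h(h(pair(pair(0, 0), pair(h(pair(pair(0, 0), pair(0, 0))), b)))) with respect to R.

b

1. h(h(pair(pair(0, 0), pair(h(pair(pair(0, 0), pair(0, 0))), b))))  →  h(pair(h(pair(pair(0, 0), pair(0, 0))), b))   [R2 at 1]
2. h(pair(h(pair(pair(0, 0), pair(0, 0))), b))  →  h(pair(pair(0, 0), b))   [R2 at 1.1]
3. h(pair(pair(0, 0), b))  →  b   [R2 at ε]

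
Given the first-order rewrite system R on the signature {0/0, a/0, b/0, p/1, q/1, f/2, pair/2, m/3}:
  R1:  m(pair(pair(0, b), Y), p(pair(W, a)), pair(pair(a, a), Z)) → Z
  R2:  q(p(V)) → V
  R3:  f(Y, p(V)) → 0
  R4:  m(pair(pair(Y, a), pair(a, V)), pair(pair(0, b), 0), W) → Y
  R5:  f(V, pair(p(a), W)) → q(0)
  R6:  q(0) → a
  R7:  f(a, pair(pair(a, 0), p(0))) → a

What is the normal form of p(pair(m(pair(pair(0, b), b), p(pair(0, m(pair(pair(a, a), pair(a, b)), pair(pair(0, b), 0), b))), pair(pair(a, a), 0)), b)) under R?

1. p(pair(m(pair(pair(0, b), b), p(pair(0, m(pair(pair(a, a), pair(a, b)), pair(pair(0, b), 0), b))), pair(pair(a, a), 0)), b))  →  p(pair(m(pair(pair(0, b), b), p(pair(0, a)), pair(pair(a, a), 0)), b))   [R4 at 1.1.2.1.2]
2. p(pair(m(pair(pair(0, b), b), p(pair(0, a)), pair(pair(a, a), 0)), b))  →  p(pair(0, b))   [R1 at 1.1]

p(pair(0, b))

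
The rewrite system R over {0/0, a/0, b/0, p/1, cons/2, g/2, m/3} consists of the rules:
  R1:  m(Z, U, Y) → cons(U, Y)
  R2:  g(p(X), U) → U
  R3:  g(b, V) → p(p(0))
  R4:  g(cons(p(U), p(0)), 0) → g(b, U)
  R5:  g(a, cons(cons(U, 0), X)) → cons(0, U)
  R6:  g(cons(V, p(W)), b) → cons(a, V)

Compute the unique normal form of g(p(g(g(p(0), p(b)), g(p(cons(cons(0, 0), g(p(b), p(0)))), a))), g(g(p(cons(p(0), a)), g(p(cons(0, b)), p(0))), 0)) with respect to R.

1. g(p(g(g(p(0), p(b)), g(p(cons(cons(0, 0), g(p(b), p(0)))), a))), g(g(p(cons(p(0), a)), g(p(cons(0, b)), p(0))), 0))  →  g(g(p(cons(p(0), a)), g(p(cons(0, b)), p(0))), 0)   [R2 at ε]
2. g(g(p(cons(p(0), a)), g(p(cons(0, b)), p(0))), 0)  →  g(g(p(cons(0, b)), p(0)), 0)   [R2 at 1]
3. g(g(p(cons(0, b)), p(0)), 0)  →  g(p(0), 0)   [R2 at 1]
4. g(p(0), 0)  →  0   [R2 at ε]

0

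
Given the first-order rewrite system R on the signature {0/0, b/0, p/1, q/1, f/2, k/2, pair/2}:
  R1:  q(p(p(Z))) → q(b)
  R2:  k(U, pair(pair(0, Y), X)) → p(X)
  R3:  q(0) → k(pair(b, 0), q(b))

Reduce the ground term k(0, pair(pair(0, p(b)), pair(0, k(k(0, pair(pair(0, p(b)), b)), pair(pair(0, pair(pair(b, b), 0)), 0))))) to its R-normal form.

1. k(0, pair(pair(0, p(b)), pair(0, k(k(0, pair(pair(0, p(b)), b)), pair(pair(0, pair(pair(b, b), 0)), 0)))))  →  p(pair(0, k(k(0, pair(pair(0, p(b)), b)), pair(pair(0, pair(pair(b, b), 0)), 0))))   [R2 at ε]
2. p(pair(0, k(k(0, pair(pair(0, p(b)), b)), pair(pair(0, pair(pair(b, b), 0)), 0))))  →  p(pair(0, p(0)))   [R2 at 1.2]

p(pair(0, p(0)))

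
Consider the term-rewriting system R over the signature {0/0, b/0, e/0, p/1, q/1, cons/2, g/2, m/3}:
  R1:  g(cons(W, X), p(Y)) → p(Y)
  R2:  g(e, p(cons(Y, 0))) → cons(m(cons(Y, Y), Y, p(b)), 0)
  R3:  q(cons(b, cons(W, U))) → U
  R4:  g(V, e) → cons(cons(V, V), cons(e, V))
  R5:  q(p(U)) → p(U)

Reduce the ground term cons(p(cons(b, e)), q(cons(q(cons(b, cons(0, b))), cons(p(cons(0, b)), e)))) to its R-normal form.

1. cons(p(cons(b, e)), q(cons(q(cons(b, cons(0, b))), cons(p(cons(0, b)), e))))  →  cons(p(cons(b, e)), q(cons(b, cons(p(cons(0, b)), e))))   [R3 at 2.1.1]
2. cons(p(cons(b, e)), q(cons(b, cons(p(cons(0, b)), e))))  →  cons(p(cons(b, e)), e)   [R3 at 2]

cons(p(cons(b, e)), e)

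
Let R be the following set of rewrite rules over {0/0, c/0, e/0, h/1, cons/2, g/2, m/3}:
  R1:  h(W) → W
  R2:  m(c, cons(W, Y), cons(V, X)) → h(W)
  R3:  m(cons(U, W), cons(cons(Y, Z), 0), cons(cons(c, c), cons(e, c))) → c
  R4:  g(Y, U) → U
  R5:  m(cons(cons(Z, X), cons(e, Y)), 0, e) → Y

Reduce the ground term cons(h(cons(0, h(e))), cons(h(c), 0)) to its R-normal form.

1. cons(h(cons(0, h(e))), cons(h(c), 0))  →  cons(cons(0, h(e)), cons(h(c), 0))   [R1 at 1]
2. cons(cons(0, h(e)), cons(h(c), 0))  →  cons(cons(0, e), cons(h(c), 0))   [R1 at 1.2]
3. cons(cons(0, e), cons(h(c), 0))  →  cons(cons(0, e), cons(c, 0))   [R1 at 2.1]

cons(cons(0, e), cons(c, 0))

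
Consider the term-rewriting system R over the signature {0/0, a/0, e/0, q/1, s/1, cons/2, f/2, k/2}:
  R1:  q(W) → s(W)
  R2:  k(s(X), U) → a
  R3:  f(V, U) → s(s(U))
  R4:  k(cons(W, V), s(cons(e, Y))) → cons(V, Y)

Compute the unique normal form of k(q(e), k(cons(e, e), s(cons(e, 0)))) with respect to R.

a

1. k(q(e), k(cons(e, e), s(cons(e, 0))))  →  k(s(e), k(cons(e, e), s(cons(e, 0))))   [R1 at 1]
2. k(s(e), k(cons(e, e), s(cons(e, 0))))  →  a   [R2 at ε]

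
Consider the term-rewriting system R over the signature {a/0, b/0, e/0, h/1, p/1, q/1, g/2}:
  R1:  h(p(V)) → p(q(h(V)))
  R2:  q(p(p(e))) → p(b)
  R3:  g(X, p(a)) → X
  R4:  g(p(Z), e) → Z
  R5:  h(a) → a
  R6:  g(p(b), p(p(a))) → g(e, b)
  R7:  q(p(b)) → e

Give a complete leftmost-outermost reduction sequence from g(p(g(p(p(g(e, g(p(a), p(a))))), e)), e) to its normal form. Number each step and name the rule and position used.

p(e)

1. g(p(g(p(p(g(e, g(p(a), p(a))))), e)), e)  →  g(p(p(g(e, g(p(a), p(a))))), e)   [R4 at ε]
2. g(p(p(g(e, g(p(a), p(a))))), e)  →  p(g(e, g(p(a), p(a))))   [R4 at ε]
3. p(g(e, g(p(a), p(a))))  →  p(g(e, p(a)))   [R3 at 1.2]
4. p(g(e, p(a)))  →  p(e)   [R3 at 1]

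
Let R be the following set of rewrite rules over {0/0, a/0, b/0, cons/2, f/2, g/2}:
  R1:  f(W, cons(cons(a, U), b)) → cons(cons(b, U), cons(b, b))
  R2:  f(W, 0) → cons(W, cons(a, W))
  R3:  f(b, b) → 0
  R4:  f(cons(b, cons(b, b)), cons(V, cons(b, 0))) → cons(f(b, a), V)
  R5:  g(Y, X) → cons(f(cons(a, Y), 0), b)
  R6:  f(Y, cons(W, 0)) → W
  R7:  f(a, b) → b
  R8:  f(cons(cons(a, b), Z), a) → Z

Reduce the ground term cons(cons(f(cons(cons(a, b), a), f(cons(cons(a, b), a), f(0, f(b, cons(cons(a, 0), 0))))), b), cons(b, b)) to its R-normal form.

1. cons(cons(f(cons(cons(a, b), a), f(cons(cons(a, b), a), f(0, f(b, cons(cons(a, 0), 0))))), b), cons(b, b))  →  cons(cons(f(cons(cons(a, b), a), f(cons(cons(a, b), a), f(0, cons(a, 0)))), b), cons(b, b))   [R6 at 1.1.2.2.2]
2. cons(cons(f(cons(cons(a, b), a), f(cons(cons(a, b), a), f(0, cons(a, 0)))), b), cons(b, b))  →  cons(cons(f(cons(cons(a, b), a), f(cons(cons(a, b), a), a)), b), cons(b, b))   [R6 at 1.1.2.2]
3. cons(cons(f(cons(cons(a, b), a), f(cons(cons(a, b), a), a)), b), cons(b, b))  →  cons(cons(f(cons(cons(a, b), a), a), b), cons(b, b))   [R8 at 1.1.2]
4. cons(cons(f(cons(cons(a, b), a), a), b), cons(b, b))  →  cons(cons(a, b), cons(b, b))   [R8 at 1.1]

cons(cons(a, b), cons(b, b))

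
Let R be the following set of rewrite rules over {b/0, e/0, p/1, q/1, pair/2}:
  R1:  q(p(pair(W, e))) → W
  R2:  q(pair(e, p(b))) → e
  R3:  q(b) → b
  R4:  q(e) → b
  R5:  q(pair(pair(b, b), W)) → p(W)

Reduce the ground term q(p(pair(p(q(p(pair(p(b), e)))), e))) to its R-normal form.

p(p(b))

1. q(p(pair(p(q(p(pair(p(b), e)))), e)))  →  p(q(p(pair(p(b), e))))   [R1 at ε]
2. p(q(p(pair(p(b), e))))  →  p(p(b))   [R1 at 1]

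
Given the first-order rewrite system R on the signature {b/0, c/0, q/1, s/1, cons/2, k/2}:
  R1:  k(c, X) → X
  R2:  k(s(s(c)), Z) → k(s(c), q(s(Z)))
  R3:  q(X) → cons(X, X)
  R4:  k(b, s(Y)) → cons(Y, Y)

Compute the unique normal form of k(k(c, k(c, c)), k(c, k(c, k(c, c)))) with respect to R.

1. k(k(c, k(c, c)), k(c, k(c, k(c, c))))  →  k(k(c, c), k(c, k(c, k(c, c))))   [R1 at 1]
2. k(k(c, c), k(c, k(c, k(c, c))))  →  k(c, k(c, k(c, k(c, c))))   [R1 at 1]
3. k(c, k(c, k(c, k(c, c))))  →  k(c, k(c, k(c, c)))   [R1 at ε]
4. k(c, k(c, k(c, c)))  →  k(c, k(c, c))   [R1 at ε]
5. k(c, k(c, c))  →  k(c, c)   [R1 at ε]
6. k(c, c)  →  c   [R1 at ε]

c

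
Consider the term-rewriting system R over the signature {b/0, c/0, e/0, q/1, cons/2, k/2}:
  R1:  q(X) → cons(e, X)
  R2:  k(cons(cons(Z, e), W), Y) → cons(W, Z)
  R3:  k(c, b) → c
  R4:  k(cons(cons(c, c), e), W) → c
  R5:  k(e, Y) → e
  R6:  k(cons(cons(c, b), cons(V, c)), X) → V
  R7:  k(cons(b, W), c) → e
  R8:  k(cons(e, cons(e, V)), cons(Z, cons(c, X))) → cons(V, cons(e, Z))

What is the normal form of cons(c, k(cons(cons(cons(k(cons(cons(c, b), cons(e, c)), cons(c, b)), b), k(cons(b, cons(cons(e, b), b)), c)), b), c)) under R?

cons(c, cons(b, cons(e, b)))

1. cons(c, k(cons(cons(cons(k(cons(cons(c, b), cons(e, c)), cons(c, b)), b), k(cons(b, cons(cons(e, b), b)), c)), b), c))  →  cons(c, k(cons(cons(cons(e, b), k(cons(b, cons(cons(e, b), b)), c)), b), c))   [R6 at 2.1.1.1.1]
2. cons(c, k(cons(cons(cons(e, b), k(cons(b, cons(cons(e, b), b)), c)), b), c))  →  cons(c, k(cons(cons(cons(e, b), e), b), c))   [R7 at 2.1.1.2]
3. cons(c, k(cons(cons(cons(e, b), e), b), c))  →  cons(c, cons(b, cons(e, b)))   [R2 at 2]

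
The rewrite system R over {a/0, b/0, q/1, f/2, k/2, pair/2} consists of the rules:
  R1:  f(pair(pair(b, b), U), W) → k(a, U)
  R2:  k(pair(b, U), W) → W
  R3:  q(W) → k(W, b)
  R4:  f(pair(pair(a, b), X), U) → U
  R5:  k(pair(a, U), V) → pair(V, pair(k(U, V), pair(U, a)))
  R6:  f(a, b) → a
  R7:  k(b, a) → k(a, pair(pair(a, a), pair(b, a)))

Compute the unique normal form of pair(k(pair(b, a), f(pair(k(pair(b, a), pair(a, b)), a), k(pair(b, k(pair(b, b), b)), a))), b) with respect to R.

pair(a, b)

1. pair(k(pair(b, a), f(pair(k(pair(b, a), pair(a, b)), a), k(pair(b, k(pair(b, b), b)), a))), b)  →  pair(f(pair(k(pair(b, a), pair(a, b)), a), k(pair(b, k(pair(b, b), b)), a)), b)   [R2 at 1]
2. pair(f(pair(k(pair(b, a), pair(a, b)), a), k(pair(b, k(pair(b, b), b)), a)), b)  →  pair(f(pair(pair(a, b), a), k(pair(b, k(pair(b, b), b)), a)), b)   [R2 at 1.1.1]
3. pair(f(pair(pair(a, b), a), k(pair(b, k(pair(b, b), b)), a)), b)  →  pair(k(pair(b, k(pair(b, b), b)), a), b)   [R4 at 1]
4. pair(k(pair(b, k(pair(b, b), b)), a), b)  →  pair(a, b)   [R2 at 1]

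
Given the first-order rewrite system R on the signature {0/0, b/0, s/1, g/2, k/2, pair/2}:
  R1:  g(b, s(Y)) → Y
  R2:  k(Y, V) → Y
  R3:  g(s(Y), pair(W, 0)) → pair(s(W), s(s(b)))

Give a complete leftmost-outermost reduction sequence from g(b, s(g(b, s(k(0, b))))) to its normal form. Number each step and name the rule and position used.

0

1. g(b, s(g(b, s(k(0, b)))))  →  g(b, s(k(0, b)))   [R1 at ε]
2. g(b, s(k(0, b)))  →  k(0, b)   [R1 at ε]
3. k(0, b)  →  0   [R2 at ε]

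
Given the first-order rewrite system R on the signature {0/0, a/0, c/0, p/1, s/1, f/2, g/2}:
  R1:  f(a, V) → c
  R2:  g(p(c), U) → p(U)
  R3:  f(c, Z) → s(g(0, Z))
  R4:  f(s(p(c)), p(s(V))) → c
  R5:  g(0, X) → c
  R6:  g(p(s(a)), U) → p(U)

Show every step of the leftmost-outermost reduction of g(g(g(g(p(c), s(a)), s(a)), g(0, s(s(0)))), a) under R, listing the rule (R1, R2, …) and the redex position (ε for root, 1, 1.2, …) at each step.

p(a)

1. g(g(g(g(p(c), s(a)), s(a)), g(0, s(s(0)))), a)  →  g(g(g(p(s(a)), s(a)), g(0, s(s(0)))), a)   [R2 at 1.1.1]
2. g(g(g(p(s(a)), s(a)), g(0, s(s(0)))), a)  →  g(g(p(s(a)), g(0, s(s(0)))), a)   [R6 at 1.1]
3. g(g(p(s(a)), g(0, s(s(0)))), a)  →  g(p(g(0, s(s(0)))), a)   [R6 at 1]
4. g(p(g(0, s(s(0)))), a)  →  g(p(c), a)   [R5 at 1.1]
5. g(p(c), a)  →  p(a)   [R2 at ε]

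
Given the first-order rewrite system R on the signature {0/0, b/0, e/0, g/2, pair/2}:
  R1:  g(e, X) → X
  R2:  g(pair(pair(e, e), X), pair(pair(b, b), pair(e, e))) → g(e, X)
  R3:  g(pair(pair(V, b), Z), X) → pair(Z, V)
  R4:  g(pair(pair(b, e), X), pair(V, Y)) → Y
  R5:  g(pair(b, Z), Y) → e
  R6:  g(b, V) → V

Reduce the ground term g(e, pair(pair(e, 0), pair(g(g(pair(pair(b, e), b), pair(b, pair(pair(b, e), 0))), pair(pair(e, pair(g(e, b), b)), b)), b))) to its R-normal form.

pair(pair(e, 0), pair(b, b))

1. g(e, pair(pair(e, 0), pair(g(g(pair(pair(b, e), b), pair(b, pair(pair(b, e), 0))), pair(pair(e, pair(g(e, b), b)), b)), b)))  →  pair(pair(e, 0), pair(g(g(pair(pair(b, e), b), pair(b, pair(pair(b, e), 0))), pair(pair(e, pair(g(e, b), b)), b)), b))   [R1 at ε]
2. pair(pair(e, 0), pair(g(g(pair(pair(b, e), b), pair(b, pair(pair(b, e), 0))), pair(pair(e, pair(g(e, b), b)), b)), b))  →  pair(pair(e, 0), pair(g(pair(pair(b, e), 0), pair(pair(e, pair(g(e, b), b)), b)), b))   [R4 at 2.1.1]
3. pair(pair(e, 0), pair(g(pair(pair(b, e), 0), pair(pair(e, pair(g(e, b), b)), b)), b))  →  pair(pair(e, 0), pair(b, b))   [R4 at 2.1]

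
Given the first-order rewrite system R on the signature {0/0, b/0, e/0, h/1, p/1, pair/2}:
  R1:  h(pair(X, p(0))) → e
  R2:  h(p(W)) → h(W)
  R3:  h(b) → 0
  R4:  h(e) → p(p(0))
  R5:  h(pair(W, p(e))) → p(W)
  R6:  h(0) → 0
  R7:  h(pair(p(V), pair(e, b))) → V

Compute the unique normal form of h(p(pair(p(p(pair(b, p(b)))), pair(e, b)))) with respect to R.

p(pair(b, p(b)))

1. h(p(pair(p(p(pair(b, p(b)))), pair(e, b))))  →  h(pair(p(p(pair(b, p(b)))), pair(e, b)))   [R2 at ε]
2. h(pair(p(p(pair(b, p(b)))), pair(e, b)))  →  p(pair(b, p(b)))   [R7 at ε]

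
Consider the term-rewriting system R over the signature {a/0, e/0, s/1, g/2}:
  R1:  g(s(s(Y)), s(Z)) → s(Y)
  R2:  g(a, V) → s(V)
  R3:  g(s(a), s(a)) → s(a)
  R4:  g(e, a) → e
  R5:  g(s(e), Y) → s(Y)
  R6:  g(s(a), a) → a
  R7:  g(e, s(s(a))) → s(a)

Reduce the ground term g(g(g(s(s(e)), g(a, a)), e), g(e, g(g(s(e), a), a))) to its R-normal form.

1. g(g(g(s(s(e)), g(a, a)), e), g(e, g(g(s(e), a), a)))  →  g(g(g(s(s(e)), s(a)), e), g(e, g(g(s(e), a), a)))   [R2 at 1.1.2]
2. g(g(g(s(s(e)), s(a)), e), g(e, g(g(s(e), a), a)))  →  g(g(s(e), e), g(e, g(g(s(e), a), a)))   [R1 at 1.1]
3. g(g(s(e), e), g(e, g(g(s(e), a), a)))  →  g(s(e), g(e, g(g(s(e), a), a)))   [R5 at 1]
4. g(s(e), g(e, g(g(s(e), a), a)))  →  s(g(e, g(g(s(e), a), a)))   [R5 at ε]
5. s(g(e, g(g(s(e), a), a)))  →  s(g(e, g(s(a), a)))   [R5 at 1.2.1]
6. s(g(e, g(s(a), a)))  →  s(g(e, a))   [R6 at 1.2]
7. s(g(e, a))  →  s(e)   [R4 at 1]

s(e)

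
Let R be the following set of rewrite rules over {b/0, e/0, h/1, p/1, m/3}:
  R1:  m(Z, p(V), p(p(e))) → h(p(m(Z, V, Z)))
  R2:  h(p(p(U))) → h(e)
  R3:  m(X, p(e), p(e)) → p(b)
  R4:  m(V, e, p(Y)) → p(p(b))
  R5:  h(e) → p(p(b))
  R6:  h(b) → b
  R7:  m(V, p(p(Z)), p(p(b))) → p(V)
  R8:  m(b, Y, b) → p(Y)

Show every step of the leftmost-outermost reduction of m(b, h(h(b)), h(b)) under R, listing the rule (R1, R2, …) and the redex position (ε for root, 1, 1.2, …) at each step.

p(b)

1. m(b, h(h(b)), h(b))  →  m(b, h(b), h(b))   [R6 at 2.1]
2. m(b, h(b), h(b))  →  m(b, b, h(b))   [R6 at 2]
3. m(b, b, h(b))  →  m(b, b, b)   [R6 at 3]
4. m(b, b, b)  →  p(b)   [R8 at ε]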